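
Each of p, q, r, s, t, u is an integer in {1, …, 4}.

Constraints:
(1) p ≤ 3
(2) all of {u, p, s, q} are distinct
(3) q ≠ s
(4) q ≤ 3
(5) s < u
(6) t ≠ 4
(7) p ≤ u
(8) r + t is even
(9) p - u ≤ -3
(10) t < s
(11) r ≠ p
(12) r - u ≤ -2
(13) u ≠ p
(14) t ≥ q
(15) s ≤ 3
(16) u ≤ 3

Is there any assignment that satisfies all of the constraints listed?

Constraints 1, 4, 15, and 16 confine each of u, p, s, q to the 3 values {1, …, 3} (the domain already gives each ≥ 1).
Constraint 2 requires all 4 of them to be distinct, but only 3 values are available — impossible by the pigeonhole principle.

Unsatisfiable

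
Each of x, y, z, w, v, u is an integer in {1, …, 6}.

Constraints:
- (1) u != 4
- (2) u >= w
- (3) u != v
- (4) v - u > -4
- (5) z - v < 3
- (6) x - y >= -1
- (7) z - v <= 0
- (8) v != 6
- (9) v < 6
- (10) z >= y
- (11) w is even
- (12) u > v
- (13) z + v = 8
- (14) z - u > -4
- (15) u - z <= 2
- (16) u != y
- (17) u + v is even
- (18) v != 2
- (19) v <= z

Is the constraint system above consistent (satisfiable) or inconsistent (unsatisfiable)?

Try x = 3, y = 3, z = 4, w = 6, v = 4, u = 6.
Check constraint 4: v - u = -2; constraint 5: z - v = 0; constraint 6: x - y = 0. The remaining constraints are straightforward to verify.

Satisfiable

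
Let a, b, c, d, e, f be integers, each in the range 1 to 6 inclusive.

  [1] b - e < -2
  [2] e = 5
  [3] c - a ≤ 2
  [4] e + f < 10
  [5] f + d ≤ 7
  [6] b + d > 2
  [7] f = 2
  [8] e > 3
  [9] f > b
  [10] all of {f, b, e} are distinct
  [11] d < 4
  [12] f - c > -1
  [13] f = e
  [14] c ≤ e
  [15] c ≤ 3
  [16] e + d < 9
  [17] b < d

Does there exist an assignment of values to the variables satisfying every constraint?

Unsatisfiable

Constraint 7 fixes f = 2 and constraint 2 fixes e = 5, but constraint 13 requires f = e. Since 2 ≠ 5, contradiction.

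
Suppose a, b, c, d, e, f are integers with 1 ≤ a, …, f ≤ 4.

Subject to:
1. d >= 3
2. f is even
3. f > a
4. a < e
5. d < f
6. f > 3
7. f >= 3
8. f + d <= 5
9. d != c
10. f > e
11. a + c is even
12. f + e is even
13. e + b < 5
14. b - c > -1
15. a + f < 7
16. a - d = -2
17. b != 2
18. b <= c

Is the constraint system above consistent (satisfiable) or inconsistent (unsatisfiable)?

Unsatisfiable

From constraint 7: f ≥ 3. From constraint 1: d ≥ 3. Hence f + d ≥ 6. But constraint 8 requires f + d ≤ 5, and 5 < 6. Contradiction.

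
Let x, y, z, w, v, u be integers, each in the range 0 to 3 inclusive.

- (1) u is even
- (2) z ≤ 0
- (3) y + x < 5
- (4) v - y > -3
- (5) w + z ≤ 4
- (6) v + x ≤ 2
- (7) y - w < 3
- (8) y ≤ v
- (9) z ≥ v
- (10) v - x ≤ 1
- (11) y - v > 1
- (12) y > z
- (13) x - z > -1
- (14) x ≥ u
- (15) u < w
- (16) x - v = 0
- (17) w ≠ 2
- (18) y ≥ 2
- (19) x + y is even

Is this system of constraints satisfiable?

Unsatisfiable

From constraints 8 and 18: v ≥ y and y ≥ 2, so v ≥ 2. From constraints 2 and 9: v ≤ z and z ≤ 0, so v ≤ 0. But 0 < 2, so no value of v works.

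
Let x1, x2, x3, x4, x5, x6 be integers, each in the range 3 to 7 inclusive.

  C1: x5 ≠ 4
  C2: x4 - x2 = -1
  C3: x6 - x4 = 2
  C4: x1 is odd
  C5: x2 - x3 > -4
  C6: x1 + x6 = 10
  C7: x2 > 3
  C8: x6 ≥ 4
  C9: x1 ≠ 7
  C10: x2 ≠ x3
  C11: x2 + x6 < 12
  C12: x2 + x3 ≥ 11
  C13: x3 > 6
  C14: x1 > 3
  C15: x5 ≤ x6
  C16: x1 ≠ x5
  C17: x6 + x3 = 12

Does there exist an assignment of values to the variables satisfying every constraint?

Try x1 = 5, x2 = 4, x3 = 7, x4 = 3, x5 = 3, x6 = 5.
Check constraint 2: x4 - x2 = -1; constraint 3: x6 - x4 = 2; constraint 5: x2 - x3 = -3. The remaining constraints are straightforward to verify.

Satisfiable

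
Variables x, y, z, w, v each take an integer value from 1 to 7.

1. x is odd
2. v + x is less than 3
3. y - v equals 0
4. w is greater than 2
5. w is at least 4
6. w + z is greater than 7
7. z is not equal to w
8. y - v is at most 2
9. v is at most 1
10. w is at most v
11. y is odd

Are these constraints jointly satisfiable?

Unsatisfiable

From constraints 5 and 10: v ≥ w and w ≥ 4, so v ≥ 4. From constraint 9: v ≤ 1. But 1 < 4, so no value of v works.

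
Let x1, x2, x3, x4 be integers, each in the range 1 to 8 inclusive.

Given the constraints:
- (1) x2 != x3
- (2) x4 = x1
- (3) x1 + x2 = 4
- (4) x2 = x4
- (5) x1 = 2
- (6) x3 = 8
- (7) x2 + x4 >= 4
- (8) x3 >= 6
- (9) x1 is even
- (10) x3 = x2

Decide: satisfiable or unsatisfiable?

Constraint 6 fixes x3 = 8 and constraint 5 fixes x1 = 2. Constraints 2, 4, and 10 give x3 = x2 = x4 = x1, so x3 = x1. But 8 ≠ 2 — contradiction.

Unsatisfiable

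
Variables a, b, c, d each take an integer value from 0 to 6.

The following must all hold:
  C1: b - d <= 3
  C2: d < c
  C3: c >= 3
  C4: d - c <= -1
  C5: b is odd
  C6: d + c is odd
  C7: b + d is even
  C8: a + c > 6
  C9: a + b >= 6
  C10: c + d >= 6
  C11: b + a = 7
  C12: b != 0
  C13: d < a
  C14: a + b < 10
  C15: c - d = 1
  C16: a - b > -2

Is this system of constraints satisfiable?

Satisfiable

Try a = 4, b = 3, c = 4, d = 3.
Check constraint 1: b - d = 0; constraint 4: d - c = -1. The remaining constraints are straightforward to verify.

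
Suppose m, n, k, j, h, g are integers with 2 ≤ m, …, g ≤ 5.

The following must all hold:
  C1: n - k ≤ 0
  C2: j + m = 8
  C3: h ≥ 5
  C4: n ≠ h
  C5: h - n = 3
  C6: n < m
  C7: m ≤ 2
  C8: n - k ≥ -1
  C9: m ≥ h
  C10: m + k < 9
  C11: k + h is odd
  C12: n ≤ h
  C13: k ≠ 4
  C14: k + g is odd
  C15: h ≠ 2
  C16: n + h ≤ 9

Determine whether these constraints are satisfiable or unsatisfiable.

Unsatisfiable

From constraint 3: h ≥ 5. From constraints 7 and 9: h ≤ m and m ≤ 2, so h ≤ 2. But 2 < 5, so no value of h works.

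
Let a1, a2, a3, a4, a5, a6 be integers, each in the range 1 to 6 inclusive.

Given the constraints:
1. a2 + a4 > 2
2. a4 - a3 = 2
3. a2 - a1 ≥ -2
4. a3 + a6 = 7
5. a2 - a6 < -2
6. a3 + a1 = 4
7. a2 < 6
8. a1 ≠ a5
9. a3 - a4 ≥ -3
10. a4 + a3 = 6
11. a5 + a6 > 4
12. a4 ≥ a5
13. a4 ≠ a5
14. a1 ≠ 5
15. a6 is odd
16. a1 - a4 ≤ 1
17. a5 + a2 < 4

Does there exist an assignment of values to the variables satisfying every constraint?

Satisfiable

Setting (a1, a2, a3, a4, a5, a6) = (2, 1, 2, 4, 1, 5) satisfies everything: constraint 1: a2 + a4 = 5; constraint 2: a4 - a3 = 2; constraint 3: a2 - a1 = -1, and the others follow.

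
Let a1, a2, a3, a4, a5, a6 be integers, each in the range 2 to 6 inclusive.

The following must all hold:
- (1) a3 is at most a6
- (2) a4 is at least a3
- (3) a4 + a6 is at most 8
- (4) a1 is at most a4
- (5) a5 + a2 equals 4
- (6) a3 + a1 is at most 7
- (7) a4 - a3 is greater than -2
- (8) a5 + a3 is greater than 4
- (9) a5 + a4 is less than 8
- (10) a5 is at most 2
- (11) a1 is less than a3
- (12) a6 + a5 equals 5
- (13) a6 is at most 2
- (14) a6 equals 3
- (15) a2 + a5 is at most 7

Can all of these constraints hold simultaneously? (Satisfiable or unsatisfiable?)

From constraint 13: a6 ≤ 2. From constraint 10: a5 ≤ 2. Hence a6 + a5 ≤ 4. But constraint 12 requires a6 + a5 = 5, and 5 > 4. Contradiction.

Unsatisfiable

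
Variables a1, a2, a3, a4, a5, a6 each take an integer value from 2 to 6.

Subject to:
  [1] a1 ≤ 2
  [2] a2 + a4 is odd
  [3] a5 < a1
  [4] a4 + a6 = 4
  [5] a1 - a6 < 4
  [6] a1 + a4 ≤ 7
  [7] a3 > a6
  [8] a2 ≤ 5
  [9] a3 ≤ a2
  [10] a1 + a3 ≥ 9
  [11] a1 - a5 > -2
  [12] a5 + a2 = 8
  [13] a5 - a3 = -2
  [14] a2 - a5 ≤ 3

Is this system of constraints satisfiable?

Unsatisfiable

From constraint 1: a1 ≤ 2. From constraints 8 and 9: a3 ≤ a2 ≤ 5. Hence a1 + a3 ≤ 7. But constraint 10 requires a1 + a3 ≥ 9, and 9 > 7. Contradiction.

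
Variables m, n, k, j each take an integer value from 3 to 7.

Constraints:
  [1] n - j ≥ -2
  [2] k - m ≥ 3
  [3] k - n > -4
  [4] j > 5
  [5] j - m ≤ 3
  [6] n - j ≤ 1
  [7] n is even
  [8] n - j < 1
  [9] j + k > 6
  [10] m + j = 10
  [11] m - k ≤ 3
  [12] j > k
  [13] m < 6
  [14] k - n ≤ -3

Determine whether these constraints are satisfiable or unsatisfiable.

Unsatisfiable

Constraints 2, 5, 6, and 14 give m − j ≥ -3, j − n ≥ -1, n − k ≥ 3, k − m ≥ 3.
Adding all 4 inequalities: the left sides telescope to 0, and the right sides sum to (-3) + (-1) + 3 + 3 = 2. So 0 ≥ 2, which is false.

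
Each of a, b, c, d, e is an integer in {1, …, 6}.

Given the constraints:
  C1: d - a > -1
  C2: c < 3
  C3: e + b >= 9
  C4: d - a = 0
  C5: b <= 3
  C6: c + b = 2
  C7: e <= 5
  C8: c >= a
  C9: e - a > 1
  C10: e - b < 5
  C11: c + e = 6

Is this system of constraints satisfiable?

From constraint 7: e ≤ 5. From constraint 5: b ≤ 3. Hence e + b ≤ 8. But constraint 3 requires e + b ≥ 9, and 9 > 8. Contradiction.

Unsatisfiable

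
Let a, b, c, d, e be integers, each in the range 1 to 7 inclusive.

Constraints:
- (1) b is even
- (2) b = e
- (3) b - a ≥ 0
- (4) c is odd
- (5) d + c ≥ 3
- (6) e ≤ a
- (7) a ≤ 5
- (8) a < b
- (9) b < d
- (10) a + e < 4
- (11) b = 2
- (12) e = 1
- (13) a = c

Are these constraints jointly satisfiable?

Constraint 11 fixes b = 2 and constraint 12 fixes e = 1, but constraint 2 requires b = e. Since 2 ≠ 1, contradiction.

Unsatisfiable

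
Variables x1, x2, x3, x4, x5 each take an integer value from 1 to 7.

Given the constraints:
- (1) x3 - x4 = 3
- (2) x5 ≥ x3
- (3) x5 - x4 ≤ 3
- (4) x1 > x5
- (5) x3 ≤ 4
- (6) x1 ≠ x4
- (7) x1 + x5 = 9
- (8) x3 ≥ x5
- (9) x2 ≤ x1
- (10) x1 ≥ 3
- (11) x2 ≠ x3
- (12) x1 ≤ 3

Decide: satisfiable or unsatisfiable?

Unsatisfiable

From constraint 12: x1 ≤ 3. From constraints 5 and 8: x5 ≤ x3 ≤ 4. Hence x1 + x5 ≤ 7. But constraint 7 requires x1 + x5 = 9, and 9 > 7. Contradiction.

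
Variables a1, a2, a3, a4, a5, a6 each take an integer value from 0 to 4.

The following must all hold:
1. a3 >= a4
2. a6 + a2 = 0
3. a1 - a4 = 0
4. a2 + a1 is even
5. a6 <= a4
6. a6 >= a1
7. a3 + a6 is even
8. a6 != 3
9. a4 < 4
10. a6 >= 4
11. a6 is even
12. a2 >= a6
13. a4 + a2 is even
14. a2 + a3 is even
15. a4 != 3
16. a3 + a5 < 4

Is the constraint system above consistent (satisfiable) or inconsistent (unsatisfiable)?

From constraints 5 and 10: a4 ≥ a6 and a6 ≥ 4, so a4 ≥ 4. From constraint 9: a4 ≤ 3. But 3 < 4, so no value of a4 works.

Unsatisfiable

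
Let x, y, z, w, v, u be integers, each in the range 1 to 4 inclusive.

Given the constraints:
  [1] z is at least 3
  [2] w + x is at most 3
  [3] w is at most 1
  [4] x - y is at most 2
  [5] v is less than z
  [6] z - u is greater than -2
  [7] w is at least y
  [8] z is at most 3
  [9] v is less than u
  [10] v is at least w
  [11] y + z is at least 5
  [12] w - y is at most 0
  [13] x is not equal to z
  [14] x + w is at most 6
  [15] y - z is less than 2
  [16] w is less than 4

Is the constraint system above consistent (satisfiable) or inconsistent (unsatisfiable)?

Unsatisfiable

From constraints 3 and 7: y ≤ w ≤ 1. From constraint 8: z ≤ 3. Hence y + z ≤ 4. But constraint 11 requires y + z ≥ 5, and 5 > 4. Contradiction.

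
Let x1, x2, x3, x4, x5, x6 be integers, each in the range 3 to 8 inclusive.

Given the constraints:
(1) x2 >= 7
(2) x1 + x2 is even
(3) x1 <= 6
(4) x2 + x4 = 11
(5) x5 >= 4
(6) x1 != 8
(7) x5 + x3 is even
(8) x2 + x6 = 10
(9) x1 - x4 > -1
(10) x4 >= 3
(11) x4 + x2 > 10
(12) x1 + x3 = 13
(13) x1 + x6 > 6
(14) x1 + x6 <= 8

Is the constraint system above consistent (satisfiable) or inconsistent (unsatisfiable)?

Setting (x1, x2, x3, x4, x5, x6) = (5, 7, 8, 4, 4, 3) satisfies everything: constraint 4: x2 + x4 = 11; constraint 8: x2 + x6 = 10, and the others follow.

Satisfiable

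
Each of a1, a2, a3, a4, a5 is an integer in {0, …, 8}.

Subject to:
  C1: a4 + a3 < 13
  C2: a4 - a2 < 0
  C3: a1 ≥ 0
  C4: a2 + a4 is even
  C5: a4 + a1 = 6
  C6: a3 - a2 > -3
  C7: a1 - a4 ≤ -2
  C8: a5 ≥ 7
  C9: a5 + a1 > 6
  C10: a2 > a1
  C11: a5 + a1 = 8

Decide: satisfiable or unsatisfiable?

Satisfiable

Setting (a1, a2, a3, a4, a5) = (1, 7, 7, 5, 7) satisfies everything: constraint 1: a4 + a3 = 12; constraint 2: a4 - a2 = -2, and the others follow.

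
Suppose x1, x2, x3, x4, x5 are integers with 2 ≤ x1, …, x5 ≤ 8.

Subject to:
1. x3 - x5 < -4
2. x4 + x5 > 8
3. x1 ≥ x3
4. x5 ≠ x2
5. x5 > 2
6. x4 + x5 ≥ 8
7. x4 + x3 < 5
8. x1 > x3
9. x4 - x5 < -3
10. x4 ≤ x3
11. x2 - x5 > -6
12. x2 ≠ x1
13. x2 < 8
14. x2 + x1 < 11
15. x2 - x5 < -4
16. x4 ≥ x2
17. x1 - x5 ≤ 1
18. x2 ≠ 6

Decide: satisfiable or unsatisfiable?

One satisfying assignment is x1 = 7, x2 = 2, x3 = 2, x4 = 2, x5 = 7.
For the less obvious constraints — constraint 1: x3 - x5 = -5; constraint 2: x4 + x5 = 9 — and the others hold by inspection.

Satisfiable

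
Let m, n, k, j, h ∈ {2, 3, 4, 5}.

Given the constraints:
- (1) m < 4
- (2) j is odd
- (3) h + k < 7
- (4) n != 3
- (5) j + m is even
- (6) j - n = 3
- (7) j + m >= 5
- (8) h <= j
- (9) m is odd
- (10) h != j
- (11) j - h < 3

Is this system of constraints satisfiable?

Satisfiable

Take m = 3, n = 2, k = 2, j = 5, h = 3. Then constraint 3: h + k = 5; constraint 6: j - n = 3, and every other listed constraint is also met.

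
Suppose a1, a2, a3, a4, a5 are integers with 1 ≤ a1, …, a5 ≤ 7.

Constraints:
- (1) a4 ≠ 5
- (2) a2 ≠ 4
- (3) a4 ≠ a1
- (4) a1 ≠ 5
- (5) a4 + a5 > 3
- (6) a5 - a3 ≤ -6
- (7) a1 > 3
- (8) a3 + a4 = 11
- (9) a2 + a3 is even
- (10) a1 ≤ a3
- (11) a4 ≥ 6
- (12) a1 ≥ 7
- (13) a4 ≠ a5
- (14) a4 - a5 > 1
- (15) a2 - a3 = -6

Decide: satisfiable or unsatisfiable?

From constraints 10 and 12: a3 ≥ a1 ≥ 7. From constraint 11: a4 ≥ 6. Hence a3 + a4 ≥ 13. But constraint 8 requires a3 + a4 = 11, and 11 < 13. Contradiction.

Unsatisfiable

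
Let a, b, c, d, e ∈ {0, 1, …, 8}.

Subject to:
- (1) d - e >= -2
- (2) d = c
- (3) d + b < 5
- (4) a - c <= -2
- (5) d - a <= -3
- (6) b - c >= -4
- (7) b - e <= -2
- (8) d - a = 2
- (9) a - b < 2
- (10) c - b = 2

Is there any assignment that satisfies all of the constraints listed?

Constraints 1, 4, 5, 6, and 7 give a − d ≥ 3, d − e ≥ -2, e − b ≥ 2, b − c ≥ -4, c − a ≥ 2.
Adding all 5 inequalities: the left sides telescope to 0, and the right sides sum to 3 + (-2) + 2 + (-4) + 2 = 1. So 0 ≥ 1, which is false.

Unsatisfiable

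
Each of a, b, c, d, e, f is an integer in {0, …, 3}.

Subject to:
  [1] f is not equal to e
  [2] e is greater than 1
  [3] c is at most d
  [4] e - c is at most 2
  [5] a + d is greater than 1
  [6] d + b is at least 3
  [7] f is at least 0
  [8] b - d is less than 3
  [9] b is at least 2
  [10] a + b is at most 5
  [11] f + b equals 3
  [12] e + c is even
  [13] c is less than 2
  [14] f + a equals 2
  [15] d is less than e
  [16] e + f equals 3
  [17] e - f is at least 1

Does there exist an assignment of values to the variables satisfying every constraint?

Take a = 2, b = 3, c = 1, d = 2, e = 3, f = 0. Then constraint 4: e - c = 2; constraint 5: a + d = 4, and every other listed constraint is also met.

Satisfiable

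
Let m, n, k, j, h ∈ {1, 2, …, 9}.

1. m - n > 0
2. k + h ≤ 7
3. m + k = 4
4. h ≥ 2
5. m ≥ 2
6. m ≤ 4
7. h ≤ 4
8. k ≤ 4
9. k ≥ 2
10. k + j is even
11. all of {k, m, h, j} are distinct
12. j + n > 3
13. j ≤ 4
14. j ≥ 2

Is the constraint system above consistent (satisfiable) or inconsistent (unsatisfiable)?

Unsatisfiable

Constraints 4, 5, 6, 7, 8, 9, 13, and 14 confine each of k, m, h, j to the 3 values {2, …, 4}.
Constraint 11 requires all 4 of them to be distinct, but only 3 values are available — impossible by the pigeonhole principle.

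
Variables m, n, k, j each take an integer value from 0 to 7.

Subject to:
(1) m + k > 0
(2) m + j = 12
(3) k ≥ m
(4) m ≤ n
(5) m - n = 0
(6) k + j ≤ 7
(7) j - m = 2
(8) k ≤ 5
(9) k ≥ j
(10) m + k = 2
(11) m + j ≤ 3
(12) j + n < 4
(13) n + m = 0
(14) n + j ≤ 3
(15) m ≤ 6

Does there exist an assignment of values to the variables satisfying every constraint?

From constraint 15: m ≤ 6. From constraints 8 and 9: j ≤ k ≤ 5. Hence m + j ≤ 11. But constraint 2 requires m + j = 12, and 12 > 11. Contradiction.

Unsatisfiable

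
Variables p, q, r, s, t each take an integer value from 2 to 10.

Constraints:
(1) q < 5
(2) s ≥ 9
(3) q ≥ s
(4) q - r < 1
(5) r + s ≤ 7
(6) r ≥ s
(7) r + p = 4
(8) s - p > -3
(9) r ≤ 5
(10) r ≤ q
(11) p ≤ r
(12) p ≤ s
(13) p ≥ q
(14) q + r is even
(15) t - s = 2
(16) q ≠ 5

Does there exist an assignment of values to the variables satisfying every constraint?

From constraints 2 and 3: q ≥ s and s ≥ 9, so q ≥ 9. From constraint 1: q ≤ 4. But 4 < 9, so no value of q works.

Unsatisfiable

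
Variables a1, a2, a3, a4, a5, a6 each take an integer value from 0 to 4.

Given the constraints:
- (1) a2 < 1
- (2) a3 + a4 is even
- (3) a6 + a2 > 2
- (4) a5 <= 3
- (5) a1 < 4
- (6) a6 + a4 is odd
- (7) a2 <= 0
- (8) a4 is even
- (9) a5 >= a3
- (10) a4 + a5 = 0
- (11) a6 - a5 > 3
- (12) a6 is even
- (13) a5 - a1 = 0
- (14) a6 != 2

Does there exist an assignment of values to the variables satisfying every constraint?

Constraint 12 makes a6 even and constraint 8 makes a4 even, so a6 + a4 must be even. Constraint 6 says a6 + a4 is odd — contradiction.

Unsatisfiable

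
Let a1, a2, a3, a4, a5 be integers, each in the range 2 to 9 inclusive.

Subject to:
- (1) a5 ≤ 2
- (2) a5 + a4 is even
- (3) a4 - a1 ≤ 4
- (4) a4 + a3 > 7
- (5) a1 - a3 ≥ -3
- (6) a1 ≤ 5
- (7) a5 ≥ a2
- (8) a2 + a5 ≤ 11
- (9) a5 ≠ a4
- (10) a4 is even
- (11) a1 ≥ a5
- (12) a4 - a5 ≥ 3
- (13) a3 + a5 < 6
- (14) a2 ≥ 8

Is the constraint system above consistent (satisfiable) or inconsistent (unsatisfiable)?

Unsatisfiable

From constraints 7 and 14: a5 ≥ a2 and a2 ≥ 8, so a5 ≥ 8. From constraints 6 and 11: a5 ≤ a1 and a1 ≤ 5, so a5 ≤ 5. But 5 < 8, so no value of a5 works.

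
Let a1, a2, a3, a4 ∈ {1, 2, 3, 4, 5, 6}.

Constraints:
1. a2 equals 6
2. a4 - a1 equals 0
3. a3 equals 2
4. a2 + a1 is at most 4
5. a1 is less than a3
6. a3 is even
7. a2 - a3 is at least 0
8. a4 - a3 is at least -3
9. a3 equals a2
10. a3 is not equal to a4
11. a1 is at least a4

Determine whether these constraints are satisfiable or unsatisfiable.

Unsatisfiable

Constraint 3 fixes a3 = 2 and constraint 1 fixes a2 = 6, but constraint 9 requires a3 = a2. Since 2 ≠ 6, contradiction.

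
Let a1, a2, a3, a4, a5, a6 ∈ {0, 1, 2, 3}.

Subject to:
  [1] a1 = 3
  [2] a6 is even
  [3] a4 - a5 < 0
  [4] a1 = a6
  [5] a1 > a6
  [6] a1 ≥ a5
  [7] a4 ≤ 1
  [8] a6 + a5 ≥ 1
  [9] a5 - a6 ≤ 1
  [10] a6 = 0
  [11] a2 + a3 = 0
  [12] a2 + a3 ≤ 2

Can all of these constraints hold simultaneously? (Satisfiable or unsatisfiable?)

Constraint 1 fixes a1 = 3 and constraint 10 fixes a6 = 0, but constraint 4 requires a1 = a6. Since 3 ≠ 0, contradiction.

Unsatisfiable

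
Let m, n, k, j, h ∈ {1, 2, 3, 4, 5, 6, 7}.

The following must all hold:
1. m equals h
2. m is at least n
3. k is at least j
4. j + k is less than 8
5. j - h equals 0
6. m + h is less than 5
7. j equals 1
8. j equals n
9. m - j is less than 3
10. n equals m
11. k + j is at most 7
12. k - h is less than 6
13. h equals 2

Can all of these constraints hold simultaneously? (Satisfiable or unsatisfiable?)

Constraint 7 fixes j = 1 and constraint 13 fixes h = 2. Constraints 1, 8, and 10 give j = n = m = h, so j = h. But 1 ≠ 2 — contradiction.

Unsatisfiable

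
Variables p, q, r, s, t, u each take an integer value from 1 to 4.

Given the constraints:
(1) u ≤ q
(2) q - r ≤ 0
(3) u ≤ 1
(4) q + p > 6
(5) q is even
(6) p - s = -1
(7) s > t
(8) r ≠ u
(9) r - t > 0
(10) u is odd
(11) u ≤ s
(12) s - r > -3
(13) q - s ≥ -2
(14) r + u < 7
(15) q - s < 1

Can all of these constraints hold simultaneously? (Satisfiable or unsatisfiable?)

Satisfiable

One satisfying assignment is p = 3, q = 4, r = 4, s = 4, t = 3, u = 1.
For the less obvious constraints — constraint 2: q - r = 0; constraint 4: q + p = 7 — and the others hold by inspection.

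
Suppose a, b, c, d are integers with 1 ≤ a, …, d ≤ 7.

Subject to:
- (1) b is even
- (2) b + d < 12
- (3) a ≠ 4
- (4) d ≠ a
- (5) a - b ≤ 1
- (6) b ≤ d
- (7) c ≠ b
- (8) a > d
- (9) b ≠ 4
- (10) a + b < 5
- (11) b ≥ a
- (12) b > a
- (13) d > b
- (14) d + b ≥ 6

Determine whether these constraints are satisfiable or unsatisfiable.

Unsatisfiable

Constraints 8, 12, and 13 give b < d, d < a, a < b. Chaining: b < d < a < b, which forces b < b — impossible.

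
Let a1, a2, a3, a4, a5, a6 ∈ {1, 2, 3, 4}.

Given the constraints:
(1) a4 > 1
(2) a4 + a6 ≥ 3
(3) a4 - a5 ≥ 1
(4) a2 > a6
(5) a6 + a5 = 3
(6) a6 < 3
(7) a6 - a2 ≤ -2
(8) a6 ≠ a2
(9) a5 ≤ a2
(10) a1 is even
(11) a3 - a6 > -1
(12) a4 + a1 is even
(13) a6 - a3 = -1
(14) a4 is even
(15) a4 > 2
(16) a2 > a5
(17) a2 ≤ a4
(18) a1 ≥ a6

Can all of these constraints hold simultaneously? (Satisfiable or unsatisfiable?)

Satisfiable

Try a1 = 4, a2 = 4, a3 = 2, a4 = 4, a5 = 2, a6 = 1.
Check constraint 2: a4 + a6 = 5; constraint 3: a4 - a5 = 2; constraint 5: a6 + a5 = 3. The remaining constraints are straightforward to verify.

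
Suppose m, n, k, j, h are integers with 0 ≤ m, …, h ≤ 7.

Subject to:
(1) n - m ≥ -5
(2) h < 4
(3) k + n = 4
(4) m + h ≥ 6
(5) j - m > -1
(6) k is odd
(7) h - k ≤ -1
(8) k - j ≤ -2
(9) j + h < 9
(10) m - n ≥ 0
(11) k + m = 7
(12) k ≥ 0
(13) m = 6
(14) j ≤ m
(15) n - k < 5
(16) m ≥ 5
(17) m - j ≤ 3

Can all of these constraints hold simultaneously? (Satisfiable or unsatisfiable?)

Setting (m, n, k, j, h) = (6, 3, 1, 6, 0) satisfies everything: constraint 1: n - m = -3; constraint 3: k + n = 4; constraint 4: m + h = 6, and the others follow.

Satisfiable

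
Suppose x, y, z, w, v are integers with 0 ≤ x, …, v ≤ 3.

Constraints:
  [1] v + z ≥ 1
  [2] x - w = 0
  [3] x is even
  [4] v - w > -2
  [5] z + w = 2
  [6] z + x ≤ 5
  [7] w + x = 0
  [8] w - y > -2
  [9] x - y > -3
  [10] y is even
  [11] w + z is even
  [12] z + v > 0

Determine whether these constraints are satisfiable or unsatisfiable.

Setting (x, y, z, w, v) = (0, 0, 2, 0, 0) satisfies everything: constraint 1: v + z = 2; constraint 2: x - w = 0, and the others follow.

Satisfiable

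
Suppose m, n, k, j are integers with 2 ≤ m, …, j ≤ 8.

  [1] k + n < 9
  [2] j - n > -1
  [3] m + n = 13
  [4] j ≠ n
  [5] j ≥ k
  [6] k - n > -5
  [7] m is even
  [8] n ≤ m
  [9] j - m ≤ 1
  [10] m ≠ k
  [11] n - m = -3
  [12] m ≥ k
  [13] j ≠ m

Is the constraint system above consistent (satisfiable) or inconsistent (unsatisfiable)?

Satisfiable

Setting (m, n, k, j) = (8, 5, 3, 6) satisfies everything: constraint 1: k + n = 8; constraint 2: j - n = 1; constraint 3: m + n = 13, and the others follow.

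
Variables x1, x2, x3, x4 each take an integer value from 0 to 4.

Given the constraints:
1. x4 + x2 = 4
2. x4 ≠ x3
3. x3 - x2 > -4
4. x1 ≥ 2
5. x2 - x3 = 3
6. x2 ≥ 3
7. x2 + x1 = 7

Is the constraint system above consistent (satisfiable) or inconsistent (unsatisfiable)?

Try x1 = 3, x2 = 4, x3 = 1, x4 = 0.
Check constraint 1: x4 + x2 = 4; constraint 3: x3 - x2 = -3; constraint 5: x2 - x3 = 3. The remaining constraints are straightforward to verify.

Satisfiable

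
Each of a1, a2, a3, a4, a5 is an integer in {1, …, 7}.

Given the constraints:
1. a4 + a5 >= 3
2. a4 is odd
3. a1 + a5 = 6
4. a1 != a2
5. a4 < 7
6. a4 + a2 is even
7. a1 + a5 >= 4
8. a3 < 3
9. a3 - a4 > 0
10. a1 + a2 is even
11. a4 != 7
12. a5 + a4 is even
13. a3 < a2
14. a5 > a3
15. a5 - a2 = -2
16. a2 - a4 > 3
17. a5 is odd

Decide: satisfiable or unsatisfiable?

Satisfiable

The assignment a1 = 3, a2 = 5, a3 = 2, a4 = 1, a5 = 3 works:
  constraint 1 holds since a4 + a5 = 4.
  constraint 3 holds since a1 + a5 = 6.
The rest check out directly.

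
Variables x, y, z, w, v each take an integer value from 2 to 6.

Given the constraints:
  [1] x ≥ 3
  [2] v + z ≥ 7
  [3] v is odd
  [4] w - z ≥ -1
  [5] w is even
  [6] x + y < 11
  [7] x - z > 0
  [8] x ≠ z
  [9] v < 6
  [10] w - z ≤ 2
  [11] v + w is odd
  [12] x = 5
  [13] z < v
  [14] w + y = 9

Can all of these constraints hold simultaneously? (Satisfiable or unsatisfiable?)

One satisfying assignment is x = 5, y = 5, z = 4, w = 4, v = 5.
For the less obvious constraints — constraint 2: v + z = 9; constraint 4: w - z = 0; constraint 6: x + y = 10 — and the others hold by inspection.

Satisfiable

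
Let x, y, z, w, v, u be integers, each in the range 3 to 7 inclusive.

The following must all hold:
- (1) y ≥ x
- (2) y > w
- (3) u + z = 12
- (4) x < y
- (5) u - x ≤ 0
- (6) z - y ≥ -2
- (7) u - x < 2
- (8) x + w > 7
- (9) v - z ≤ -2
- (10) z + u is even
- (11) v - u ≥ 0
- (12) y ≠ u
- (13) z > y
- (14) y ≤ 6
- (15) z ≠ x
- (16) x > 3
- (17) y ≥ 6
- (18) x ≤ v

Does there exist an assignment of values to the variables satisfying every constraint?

Setting (x, y, z, w, v, u) = (5, 6, 7, 5, 5, 5) satisfies everything: constraint 3: u + z = 12; constraint 5: u - x = 0, and the others follow.

Satisfiable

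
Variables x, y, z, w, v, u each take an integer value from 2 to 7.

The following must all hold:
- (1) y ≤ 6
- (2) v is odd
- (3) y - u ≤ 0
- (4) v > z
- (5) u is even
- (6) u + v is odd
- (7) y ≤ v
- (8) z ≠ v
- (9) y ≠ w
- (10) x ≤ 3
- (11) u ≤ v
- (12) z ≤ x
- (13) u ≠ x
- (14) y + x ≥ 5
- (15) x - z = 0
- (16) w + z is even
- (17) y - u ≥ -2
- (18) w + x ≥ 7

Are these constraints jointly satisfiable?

Setting (x, y, z, w, v, u) = (2, 3, 2, 6, 7, 4) satisfies everything: constraint 3: y - u = -1; constraint 14: y + x = 5, and the others follow.

Satisfiable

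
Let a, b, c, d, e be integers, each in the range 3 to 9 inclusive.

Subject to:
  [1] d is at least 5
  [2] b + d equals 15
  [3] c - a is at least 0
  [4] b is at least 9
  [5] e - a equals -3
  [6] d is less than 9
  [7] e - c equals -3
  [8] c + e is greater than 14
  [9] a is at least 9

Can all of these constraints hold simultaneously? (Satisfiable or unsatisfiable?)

One satisfying assignment is a = 9, b = 9, c = 9, d = 6, e = 6.
For the less obvious constraints — constraint 2: b + d = 15; constraint 3: c - a = 0 — and the others hold by inspection.

Satisfiable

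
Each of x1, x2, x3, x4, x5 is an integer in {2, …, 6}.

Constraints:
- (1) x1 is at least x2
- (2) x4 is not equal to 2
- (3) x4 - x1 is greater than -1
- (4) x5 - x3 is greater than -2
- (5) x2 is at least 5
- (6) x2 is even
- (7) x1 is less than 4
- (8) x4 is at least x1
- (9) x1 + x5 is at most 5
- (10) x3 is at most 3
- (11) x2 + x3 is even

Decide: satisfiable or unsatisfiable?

From constraints 1 and 5: x1 ≥ x2 and x2 ≥ 5, so x1 ≥ 5. From constraint 7: x1 ≤ 3. But 3 < 5, so no value of x1 works.

Unsatisfiable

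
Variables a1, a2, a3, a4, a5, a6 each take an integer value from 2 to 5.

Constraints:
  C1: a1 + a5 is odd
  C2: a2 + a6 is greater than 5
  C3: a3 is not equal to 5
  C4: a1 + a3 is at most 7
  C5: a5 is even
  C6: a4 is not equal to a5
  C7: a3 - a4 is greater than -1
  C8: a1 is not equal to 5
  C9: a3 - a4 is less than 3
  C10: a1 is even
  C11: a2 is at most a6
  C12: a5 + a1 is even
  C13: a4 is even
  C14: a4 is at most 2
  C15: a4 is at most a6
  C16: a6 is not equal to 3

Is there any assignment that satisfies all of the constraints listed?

Constraint 10 makes a1 even and constraint 5 makes a5 even, so a1 + a5 must be even. Constraint 1 says a1 + a5 is odd — contradiction.

Unsatisfiable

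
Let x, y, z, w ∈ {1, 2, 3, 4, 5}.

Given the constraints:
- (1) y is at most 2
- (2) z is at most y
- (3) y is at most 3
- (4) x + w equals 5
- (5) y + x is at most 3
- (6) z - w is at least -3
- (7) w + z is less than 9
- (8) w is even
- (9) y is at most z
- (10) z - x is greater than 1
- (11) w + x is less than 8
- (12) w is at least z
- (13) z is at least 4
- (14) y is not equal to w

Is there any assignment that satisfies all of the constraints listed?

From constraints 2 and 13: y ≥ z and z ≥ 4, so y ≥ 4. From constraint 3: y ≤ 3. But 3 < 4, so no value of y works.

Unsatisfiable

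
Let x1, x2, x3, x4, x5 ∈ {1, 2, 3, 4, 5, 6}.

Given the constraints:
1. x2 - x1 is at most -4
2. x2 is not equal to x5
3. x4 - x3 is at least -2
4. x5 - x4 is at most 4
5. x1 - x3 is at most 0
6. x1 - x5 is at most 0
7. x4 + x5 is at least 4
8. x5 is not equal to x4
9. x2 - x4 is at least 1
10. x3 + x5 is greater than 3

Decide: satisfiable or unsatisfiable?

Constraints 1, 4, 6, and 9 give x1 − x2 ≥ 4, x2 − x4 ≥ 1, x4 − x5 ≥ -4, x5 − x1 ≥ 0.
Adding all 4 inequalities: the left sides telescope to 0, and the right sides sum to 4 + 1 + (-4) + 0 = 1. So 0 ≥ 1, which is false.

Unsatisfiable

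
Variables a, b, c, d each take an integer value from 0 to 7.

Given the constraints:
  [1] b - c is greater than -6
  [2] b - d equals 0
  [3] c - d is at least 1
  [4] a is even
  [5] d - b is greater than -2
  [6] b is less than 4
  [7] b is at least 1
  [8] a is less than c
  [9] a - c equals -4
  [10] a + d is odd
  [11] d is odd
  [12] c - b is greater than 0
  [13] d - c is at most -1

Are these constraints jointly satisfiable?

Satisfiable

Take a = 0, b = 1, c = 4, d = 1. Then constraint 1: b - c = -3; constraint 2: b - d = 0; constraint 3: c - d = 3, and every other listed constraint is also met.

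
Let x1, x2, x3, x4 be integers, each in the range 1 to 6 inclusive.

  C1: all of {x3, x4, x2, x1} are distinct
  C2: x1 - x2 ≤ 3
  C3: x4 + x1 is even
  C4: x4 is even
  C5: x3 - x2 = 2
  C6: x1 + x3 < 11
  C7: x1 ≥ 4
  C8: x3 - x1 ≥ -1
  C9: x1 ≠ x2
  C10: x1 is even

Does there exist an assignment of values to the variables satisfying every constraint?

Satisfiable

One satisfying assignment is x1 = 4, x2 = 3, x3 = 5, x4 = 2.
For the less obvious constraints — constraint 2: x1 - x2 = 1; constraint 5: x3 - x2 = 2 — and the others hold by inspection.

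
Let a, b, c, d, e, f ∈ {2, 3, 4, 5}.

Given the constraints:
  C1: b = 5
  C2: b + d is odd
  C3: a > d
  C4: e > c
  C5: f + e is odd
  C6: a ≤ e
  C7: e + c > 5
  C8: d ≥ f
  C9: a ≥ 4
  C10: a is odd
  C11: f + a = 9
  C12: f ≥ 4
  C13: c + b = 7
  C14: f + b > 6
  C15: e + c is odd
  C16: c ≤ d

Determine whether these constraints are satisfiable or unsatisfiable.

The assignment a = 5, b = 5, c = 2, d = 4, e = 5, f = 4 works:
  constraint 7 holds since e + c = 7.
  constraint 11 holds since f + a = 9.
  constraint 13 holds since c + b = 7.
The rest check out directly.

Satisfiable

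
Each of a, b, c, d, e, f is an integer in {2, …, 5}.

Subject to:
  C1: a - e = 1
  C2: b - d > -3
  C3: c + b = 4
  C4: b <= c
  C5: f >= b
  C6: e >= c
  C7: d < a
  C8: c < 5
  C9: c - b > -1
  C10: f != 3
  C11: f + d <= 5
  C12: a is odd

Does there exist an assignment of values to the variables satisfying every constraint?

One satisfying assignment is a = 3, b = 2, c = 2, d = 2, e = 2, f = 2.
For the less obvious constraints — constraint 1: a - e = 1; constraint 2: b - d = 0 — and the others hold by inspection.

Satisfiable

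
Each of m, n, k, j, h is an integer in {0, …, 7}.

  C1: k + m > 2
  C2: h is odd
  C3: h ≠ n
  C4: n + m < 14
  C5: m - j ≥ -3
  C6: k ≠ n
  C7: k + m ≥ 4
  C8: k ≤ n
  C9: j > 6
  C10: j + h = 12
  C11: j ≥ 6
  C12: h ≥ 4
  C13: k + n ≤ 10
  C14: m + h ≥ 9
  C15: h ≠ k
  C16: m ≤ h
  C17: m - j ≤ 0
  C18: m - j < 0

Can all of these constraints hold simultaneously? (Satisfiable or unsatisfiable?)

Setting (m, n, k, j, h) = (5, 7, 0, 7, 5) satisfies everything: constraint 1: k + m = 5; constraint 4: n + m = 12; constraint 5: m - j = -2, and the others follow.

Satisfiable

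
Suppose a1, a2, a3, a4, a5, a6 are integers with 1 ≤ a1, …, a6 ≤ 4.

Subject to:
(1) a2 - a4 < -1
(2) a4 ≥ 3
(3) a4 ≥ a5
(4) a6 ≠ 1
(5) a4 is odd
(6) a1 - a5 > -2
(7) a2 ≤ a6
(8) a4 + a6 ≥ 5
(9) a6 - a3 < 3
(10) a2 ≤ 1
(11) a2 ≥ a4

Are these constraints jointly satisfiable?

Unsatisfiable

From constraint 2: a4 ≥ 3. From constraints 10 and 11: a4 ≤ a2 and a2 ≤ 1, so a4 ≤ 1. But 1 < 3, so no value of a4 works.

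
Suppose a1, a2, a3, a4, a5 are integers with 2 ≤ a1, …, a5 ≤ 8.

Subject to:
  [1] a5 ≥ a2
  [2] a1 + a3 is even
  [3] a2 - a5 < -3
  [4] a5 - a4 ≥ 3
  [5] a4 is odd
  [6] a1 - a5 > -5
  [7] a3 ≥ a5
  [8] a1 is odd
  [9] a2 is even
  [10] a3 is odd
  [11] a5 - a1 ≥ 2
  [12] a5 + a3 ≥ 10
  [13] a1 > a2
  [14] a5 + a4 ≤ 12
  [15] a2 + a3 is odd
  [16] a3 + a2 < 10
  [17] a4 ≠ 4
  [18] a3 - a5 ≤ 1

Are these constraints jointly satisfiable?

Take a1 = 3, a2 = 2, a3 = 7, a4 = 3, a5 = 6. Then constraint 3: a2 - a5 = -4; constraint 4: a5 - a4 = 3; constraint 6: a1 - a5 = -3, and every other listed constraint is also met.

Satisfiable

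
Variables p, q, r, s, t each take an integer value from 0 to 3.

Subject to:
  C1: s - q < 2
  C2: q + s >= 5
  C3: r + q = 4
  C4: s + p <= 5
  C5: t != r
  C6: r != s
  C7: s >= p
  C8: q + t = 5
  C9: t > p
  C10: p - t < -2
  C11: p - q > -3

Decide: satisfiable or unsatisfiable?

Try p = 0, q = 2, r = 2, s = 3, t = 3.
Check constraint 1: s - q = 1; constraint 2: q + s = 5. The remaining constraints are straightforward to verify.

Satisfiable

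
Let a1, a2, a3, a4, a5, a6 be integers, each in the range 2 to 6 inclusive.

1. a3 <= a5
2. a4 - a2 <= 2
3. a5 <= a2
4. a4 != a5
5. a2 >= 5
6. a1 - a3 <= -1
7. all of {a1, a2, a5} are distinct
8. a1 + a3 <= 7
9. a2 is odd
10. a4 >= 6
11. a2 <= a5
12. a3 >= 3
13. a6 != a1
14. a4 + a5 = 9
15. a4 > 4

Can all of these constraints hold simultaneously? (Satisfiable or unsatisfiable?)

From constraint 10: a4 ≥ 6. From constraints 5 and 11: a5 ≥ a2 ≥ 5. Hence a4 + a5 ≥ 11. But constraint 14 requires a4 + a5 = 9, and 9 < 11. Contradiction.

Unsatisfiable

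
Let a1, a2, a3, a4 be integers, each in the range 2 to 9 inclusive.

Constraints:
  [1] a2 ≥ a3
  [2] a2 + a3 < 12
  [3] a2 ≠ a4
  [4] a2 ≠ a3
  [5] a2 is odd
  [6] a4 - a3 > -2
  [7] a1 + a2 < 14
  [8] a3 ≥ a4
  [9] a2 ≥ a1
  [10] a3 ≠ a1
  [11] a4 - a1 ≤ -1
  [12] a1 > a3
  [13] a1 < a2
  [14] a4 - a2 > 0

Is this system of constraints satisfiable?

Constraints 8, 12, 13, and 14 give a4 ≤ a3, a3 < a1, a1 < a2, a2 < a4. Chaining: a4 ≤ a3 < a1 < a2 < a4, which forces a4 < a4 — impossible.

Unsatisfiable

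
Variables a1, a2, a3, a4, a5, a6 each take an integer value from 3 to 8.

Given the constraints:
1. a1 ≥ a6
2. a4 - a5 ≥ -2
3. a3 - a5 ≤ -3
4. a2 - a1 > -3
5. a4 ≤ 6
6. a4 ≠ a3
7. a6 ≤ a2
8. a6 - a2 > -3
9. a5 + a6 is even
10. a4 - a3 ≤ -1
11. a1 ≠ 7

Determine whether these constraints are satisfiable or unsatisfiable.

Unsatisfiable

Constraints 2, 3, and 10 give a4 − a5 ≥ -2, a5 − a3 ≥ 3, a3 − a4 ≥ 1.
Adding all 3 inequalities: the left sides telescope to 0, and the right sides sum to (-2) + 3 + 1 = 2. So 0 ≥ 2, which is false.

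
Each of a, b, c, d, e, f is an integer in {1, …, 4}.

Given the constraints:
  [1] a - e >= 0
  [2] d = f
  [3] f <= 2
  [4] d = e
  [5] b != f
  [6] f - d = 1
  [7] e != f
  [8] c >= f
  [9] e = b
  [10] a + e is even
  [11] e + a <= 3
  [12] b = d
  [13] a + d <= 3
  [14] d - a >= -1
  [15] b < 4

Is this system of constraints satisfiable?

From constraints 2, 9, and 12, e = b = d = f, so e = f. But constraint 7 says e ≠ f. Contradiction.

Unsatisfiable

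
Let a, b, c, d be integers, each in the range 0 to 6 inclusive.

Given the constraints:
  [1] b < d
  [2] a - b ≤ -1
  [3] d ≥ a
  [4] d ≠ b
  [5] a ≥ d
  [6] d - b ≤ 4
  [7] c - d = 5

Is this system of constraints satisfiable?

Constraints 1, 2, and 5 give b < d, d ≤ a, a < b. Chaining: b < d ≤ a < b, which forces b < b — impossible.

Unsatisfiable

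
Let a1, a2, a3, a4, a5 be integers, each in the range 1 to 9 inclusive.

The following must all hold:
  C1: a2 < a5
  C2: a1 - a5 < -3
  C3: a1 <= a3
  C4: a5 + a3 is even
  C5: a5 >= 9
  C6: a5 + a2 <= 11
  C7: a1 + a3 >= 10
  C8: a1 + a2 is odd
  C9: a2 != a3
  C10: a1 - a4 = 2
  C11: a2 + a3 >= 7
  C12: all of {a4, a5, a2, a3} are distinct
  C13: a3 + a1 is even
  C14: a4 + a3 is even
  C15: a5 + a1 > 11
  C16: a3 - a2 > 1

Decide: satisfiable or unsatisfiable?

Satisfiable

Setting (a1, a2, a3, a4, a5) = (5, 2, 5, 3, 9) satisfies everything: constraint 2: a1 - a5 = -4; constraint 6: a5 + a2 = 11; constraint 7: a1 + a3 = 10, and the others follow.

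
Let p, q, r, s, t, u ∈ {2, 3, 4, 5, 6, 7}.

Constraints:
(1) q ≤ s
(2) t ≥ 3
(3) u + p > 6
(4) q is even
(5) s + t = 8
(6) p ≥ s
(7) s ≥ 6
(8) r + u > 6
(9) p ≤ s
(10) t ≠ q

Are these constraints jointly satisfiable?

Unsatisfiable

From constraint 7: s ≥ 6. From constraint 2: t ≥ 3. Hence s + t ≥ 9. But constraint 5 requires s + t = 8, and 8 < 9. Contradiction.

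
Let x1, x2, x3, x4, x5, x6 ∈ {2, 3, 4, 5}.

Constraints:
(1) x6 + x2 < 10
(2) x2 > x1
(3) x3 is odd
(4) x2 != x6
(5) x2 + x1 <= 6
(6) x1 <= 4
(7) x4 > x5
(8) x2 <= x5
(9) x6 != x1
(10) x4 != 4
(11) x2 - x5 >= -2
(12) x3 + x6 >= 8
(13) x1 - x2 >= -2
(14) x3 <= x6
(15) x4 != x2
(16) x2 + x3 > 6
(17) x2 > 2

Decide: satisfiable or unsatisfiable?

Satisfiable

One satisfying assignment is x1 = 2, x2 = 3, x3 = 5, x4 = 5, x5 = 3, x6 = 5.
For the less obvious constraints — constraint 1: x6 + x2 = 8; constraint 5: x2 + x1 = 5; constraint 11: x2 - x5 = 0 — and the others hold by inspection.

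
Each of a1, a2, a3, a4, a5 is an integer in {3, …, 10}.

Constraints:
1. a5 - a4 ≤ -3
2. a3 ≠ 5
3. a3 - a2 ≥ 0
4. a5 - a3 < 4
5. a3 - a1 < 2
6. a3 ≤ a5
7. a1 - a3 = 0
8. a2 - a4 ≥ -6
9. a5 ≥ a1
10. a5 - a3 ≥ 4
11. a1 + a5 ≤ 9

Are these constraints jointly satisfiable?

Constraints 1, 3, 8, and 10 give a2 − a4 ≥ -6, a4 − a5 ≥ 3, a5 − a3 ≥ 4, a3 − a2 ≥ 0.
Adding all 4 inequalities: the left sides telescope to 0, and the right sides sum to (-6) + 3 + 4 + 0 = 1. So 0 ≥ 1, which is false.

Unsatisfiable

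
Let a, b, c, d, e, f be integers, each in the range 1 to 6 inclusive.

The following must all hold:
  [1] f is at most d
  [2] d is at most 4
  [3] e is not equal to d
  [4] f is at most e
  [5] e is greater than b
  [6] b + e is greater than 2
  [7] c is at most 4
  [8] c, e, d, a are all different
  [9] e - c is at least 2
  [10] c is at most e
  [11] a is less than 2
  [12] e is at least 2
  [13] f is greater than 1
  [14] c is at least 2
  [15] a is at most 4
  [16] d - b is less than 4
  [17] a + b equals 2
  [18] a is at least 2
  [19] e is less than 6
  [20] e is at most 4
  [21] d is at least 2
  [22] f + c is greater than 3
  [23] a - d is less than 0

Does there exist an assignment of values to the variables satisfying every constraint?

Unsatisfiable

Constraints 2, 7, 12, 14, 15, 18, 20, and 21 confine each of c, e, d, a to the 3 values {2, …, 4}.
Constraint 8 requires all 4 of them to be distinct, but only 3 values are available — impossible by the pigeonhole principle.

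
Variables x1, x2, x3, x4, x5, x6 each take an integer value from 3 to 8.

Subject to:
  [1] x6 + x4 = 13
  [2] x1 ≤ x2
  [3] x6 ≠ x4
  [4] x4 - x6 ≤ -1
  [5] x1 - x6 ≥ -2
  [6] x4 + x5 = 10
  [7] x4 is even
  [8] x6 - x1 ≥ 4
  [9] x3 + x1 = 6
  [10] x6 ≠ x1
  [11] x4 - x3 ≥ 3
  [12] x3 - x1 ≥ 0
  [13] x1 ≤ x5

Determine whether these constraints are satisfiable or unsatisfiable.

Constraints 4, 5, 11, and 12 give x4 − x3 ≥ 3, x3 − x1 ≥ 0, x1 − x6 ≥ -2, x6 − x4 ≥ 1.
Adding all 4 inequalities: the left sides telescope to 0, and the right sides sum to 3 + 0 + (-2) + 1 = 2. So 0 ≥ 2, which is false.

Unsatisfiable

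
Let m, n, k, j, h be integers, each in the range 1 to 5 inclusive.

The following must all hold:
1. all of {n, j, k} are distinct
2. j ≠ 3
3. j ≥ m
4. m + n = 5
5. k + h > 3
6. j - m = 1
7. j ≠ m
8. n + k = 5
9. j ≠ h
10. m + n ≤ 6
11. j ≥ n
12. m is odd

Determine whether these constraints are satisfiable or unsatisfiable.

Satisfiable

One satisfying assignment is m = 3, n = 2, k = 3, j = 4, h = 1.
For the less obvious constraints — constraint 4: m + n = 5; constraint 5: k + h = 4; constraint 6: j - m = 1 — and the others hold by inspection.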